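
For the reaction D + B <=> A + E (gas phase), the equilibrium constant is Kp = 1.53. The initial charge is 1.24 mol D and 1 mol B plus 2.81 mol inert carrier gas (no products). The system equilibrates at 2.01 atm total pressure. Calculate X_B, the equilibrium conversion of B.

Basis: 1 mol B initially; let X = conversion of B. Extent ξ = X.
Moles: n_D = 1.24 − X; n_B = 1 − X; n_A = X; n_E = X; n_I = 2.81 (inert).
n_T stays at 5.05 (no change in mole number).
With p_i = (n_i/n_T)P, Kp = p_A p_E / (p_D p_B).
This yields a degree-2 equation in X; solving on (0,1), X = 0.611.

X = 0.611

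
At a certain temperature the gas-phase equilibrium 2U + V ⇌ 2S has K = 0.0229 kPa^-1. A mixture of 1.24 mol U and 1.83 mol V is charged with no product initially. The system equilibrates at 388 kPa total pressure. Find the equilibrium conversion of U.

Let X = conversion of U (basis 1.24 mol U); extent of reaction ξ = 0.62X.
Species balance: n_U = 1.24 − 1.24X; n_V = 1.83 − 0.62X; n_S = 1.24X.
Summing: n_T = 3.07 − 0.62X.
With p_i = (n_i/n_T)P, K = p_S^2 / (p_U^2 p_V).
This yields a degree-3 equation in X; solving on (0,1), X = 0.685.

X = 0.685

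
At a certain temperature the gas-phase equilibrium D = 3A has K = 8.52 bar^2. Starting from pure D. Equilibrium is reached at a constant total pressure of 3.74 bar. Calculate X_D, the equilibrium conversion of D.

Basis: 1 mol D initially; let X = conversion of D. Extent ξ = X.
Moles: n_D = 1 − X; n_A = 3X.
Summing: n_T = 1 + 2X.
Mole fractions y_i = n_i/n_T; K = p_A^3 / (p_D) with p_i = y_i·P.
Setting this equal to 8.52 bar^2 and taking the physical root (0 < X < 1) gives X = 0.349.

X = 0.349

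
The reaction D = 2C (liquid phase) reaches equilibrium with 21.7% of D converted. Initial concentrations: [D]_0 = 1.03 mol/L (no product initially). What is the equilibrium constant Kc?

Kc = 0.248 mol/L

Let X = conversion of D.
Concentrations: [D] = 1.03 − 1.03X; [C] = 2.06X.
At X = 0.217: [D] = 0.806, [C] = 0.447.
Kc = [C]^2 / ([D]) = 0.248 mol/L.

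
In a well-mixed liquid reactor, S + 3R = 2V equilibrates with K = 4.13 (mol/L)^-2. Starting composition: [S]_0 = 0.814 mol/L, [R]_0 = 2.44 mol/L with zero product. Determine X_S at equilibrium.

Let X = conversion of S; extent ξ = 0.814·X mol/L.
Concentrations: [S] = 0.814 − 0.814X; [R] = 2.44 − 2.44X; [V] = 1.63X.
K = [V]^2 / ([S] [R]^3).
Setting equal to 4.13 and solving for X on (0,1) gives X = 0.620.

X = 0.620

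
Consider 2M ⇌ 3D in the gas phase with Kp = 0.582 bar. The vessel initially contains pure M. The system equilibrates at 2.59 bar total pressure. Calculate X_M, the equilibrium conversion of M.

X = 0.327

Take 1 mol M as basis and let X be its fractional conversion, so ξ = 0.5X.
Mole table: n_M = 1 − X; n_D = 1.5X.
Total moles n_T = 1 + 0.5X.
y_i = n_i/n_T, p_i = y_i·P. Kp = p_D^3 / (p_M^2).
Setting this equal to 0.582 bar and taking the physical root (0 < X < 1) gives X = 0.327.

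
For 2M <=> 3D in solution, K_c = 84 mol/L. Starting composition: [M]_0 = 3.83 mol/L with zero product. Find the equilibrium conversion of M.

X = 0.747

Let X = conversion of M; extent ξ = 3.83X/2 mol/L.
Concentrations: [M] = 3.83 − 3.83X; [D] = 5.75X.
K_c = [D]^3 / ([M]^2).
Equating to 84 mol/L: the physical root is X = 0.747.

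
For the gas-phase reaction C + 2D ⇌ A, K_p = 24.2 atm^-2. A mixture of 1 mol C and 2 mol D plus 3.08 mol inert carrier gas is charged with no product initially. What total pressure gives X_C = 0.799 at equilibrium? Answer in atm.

P = 4.52 atm

Take 1 mol C as basis and let X be its fractional conversion, so ξ = X.
At extent ξ: n_C = 1 − X; n_D = 2 − 2X; n_A = X; n_I = 3.08 (inert).
Total moles n_T = 6.08 − 2X.
K_p = p_A / (p_C p_D^2) with p_i = (n_i/n_T)·P.
At X = 0.799: the mole-fraction product g(X) = Π y_i^ν_i = 494.1. Since K_p = g(X)·P^{-2}, P = (g/K_p)^(1/2) = (494.1/24.2)^(1/2) = 4.52 atm.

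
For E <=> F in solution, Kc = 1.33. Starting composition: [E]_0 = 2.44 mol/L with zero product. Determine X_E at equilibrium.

Let X = conversion of E; extent ξ = 2.44·X mol/L.
Concentrations: [E] = 2.44 − 2.44X; [F] = 2.44X.
Kc = [F] / ([E]).
Equating to 1.33: the physical root is X = 0.571.

X = 0.571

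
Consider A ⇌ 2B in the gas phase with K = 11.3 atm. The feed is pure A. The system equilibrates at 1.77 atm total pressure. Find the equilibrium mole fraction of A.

y_A = 0.121

Take 1 mol A as basis and let X be its fractional conversion, so ξ = X.
At extent ξ: n_A = 1 − X; n_B = 2X.
Summing: n_T = 1 + X.
Mole fractions y_i = n_i/n_T; K = p_B^2 / (p_A) with p_i = y_i·P.
Equating to 11.3 atm and solving on 0 < X < 1: X = 0.784.
Then n_A = 0.216, n_T = 1.78, so y_A = 0.121.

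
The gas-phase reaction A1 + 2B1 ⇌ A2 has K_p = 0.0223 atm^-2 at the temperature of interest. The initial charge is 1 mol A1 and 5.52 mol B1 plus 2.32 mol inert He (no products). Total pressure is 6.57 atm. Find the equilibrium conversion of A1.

X = 0.258

Let X = conversion of A1 (basis 1 mol A1); extent of reaction ξ = X.
At extent ξ: n_A1 = 1 − X; n_B1 = 5.52 − 2X; n_A2 = X; n_I = 2.32 (inert).
n_T = Σnᵢ = 8.84 − 2X.
With p_i = (n_i/n_T)P, K_p = p_A2 / (p_A1 p_B1^2).
This yields a degree-3 equation in X; solving on (0,1), X = 0.258.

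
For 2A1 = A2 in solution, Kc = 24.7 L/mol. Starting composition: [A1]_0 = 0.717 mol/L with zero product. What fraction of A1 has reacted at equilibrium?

X = 0.845

Let X = conversion of A1; extent ξ = 0.717X/2 mol/L.
Concentrations: [A1] = 0.717 − 0.717X; [A2] = 0.358X.
Kc = [A2] / ([A1]^2).
This equals 24.7 at X = 0.845 (the root in 0 < X < 1).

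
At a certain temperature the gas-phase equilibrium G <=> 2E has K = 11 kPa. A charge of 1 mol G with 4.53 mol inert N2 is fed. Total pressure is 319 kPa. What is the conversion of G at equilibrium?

X = 0.199

Take 1 mol G as basis and let X be its fractional conversion, so ξ = X.
Species balance: n_G = 1 − X; n_E = 2X; n_I = 4.53 (inert).
Summing: n_T = 5.53 + X.
Mole fractions y_i = n_i/n_T; K = p_E^2 / (p_G) with p_i = y_i·P.
Equating to 11 kPa and solving on 0 < X < 1: X = 0.199.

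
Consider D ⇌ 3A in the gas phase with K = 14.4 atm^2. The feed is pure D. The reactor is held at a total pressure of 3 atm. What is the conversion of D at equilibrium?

X = 0.491

Basis: 1 mol D initially; let X = conversion of D. Extent ξ = X.
Mole table: n_D = 1 − X; n_A = 3X.
n_T = Σnᵢ = 1 + 2X.
With p_i = (n_i/n_T)P, K = p_A^3 / (p_D).
This yields a degree-3 equation in X; solving on (0,1), X = 0.491.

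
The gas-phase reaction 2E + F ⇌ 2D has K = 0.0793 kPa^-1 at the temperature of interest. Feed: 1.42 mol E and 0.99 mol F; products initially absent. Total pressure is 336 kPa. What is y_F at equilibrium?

y_F = 0.252

Take 1.42 mol E as basis and let X be its fractional conversion, so ξ = 0.71X.
At extent ξ: n_E = 1.42 − 1.42X; n_F = 0.99 − 0.71X; n_D = 1.42X.
Total moles n_T = 2.41 − 0.71X.
y_i = n_i/n_T, p_i = y_i·P. K = p_D^2 / (p_E^2 p_F).
Setting this equal to 0.0793 kPa^-1 and taking the physical root (0 < X < 1) gives X = 0.721.
Then n_F = 0.478, n_T = 1.9, so y_F = 0.252.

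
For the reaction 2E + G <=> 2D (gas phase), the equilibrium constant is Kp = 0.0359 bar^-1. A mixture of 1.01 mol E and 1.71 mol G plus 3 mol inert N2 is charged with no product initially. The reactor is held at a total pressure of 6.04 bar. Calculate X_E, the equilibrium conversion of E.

X = 0.199

Let X = conversion of E (basis 1.01 mol E); extent of reaction ξ = 0.505X.
Mole table: n_E = 1.01 − 1.01X; n_G = 1.71 − 0.505X; n_D = 1.01X; n_I = 3 (inert).
Summing: n_T = 5.72 − 0.505X.
With p_i = (n_i/n_T)P, Kp = p_D^2 / (p_E^2 p_G).
Equating to 0.0359 bar^-1 and solving on 0 < X < 1: X = 0.199.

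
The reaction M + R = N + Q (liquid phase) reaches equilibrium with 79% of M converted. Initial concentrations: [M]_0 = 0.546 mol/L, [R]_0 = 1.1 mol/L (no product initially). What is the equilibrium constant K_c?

K_c = 2.43

Let X = conversion of M.
Concentrations: [M] = 0.546 − 0.546X; [R] = 1.1 − 0.546X; [N] = 0.546X; [Q] = 0.546X.
At X = 0.79: [M] = 0.115, [R] = 0.669, [N] = 0.431, [Q] = 0.431.
K_c = [N] [Q] / ([M] [R]) = 2.43.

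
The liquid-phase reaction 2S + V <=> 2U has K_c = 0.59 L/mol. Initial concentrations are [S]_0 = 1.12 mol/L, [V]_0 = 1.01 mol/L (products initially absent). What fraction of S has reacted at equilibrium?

X = 0.405

Let X = conversion of S; extent ξ = 1.12X/2 mol/L.
Concentrations: [S] = 1.12 − 1.12X; [V] = 1.01 − 0.56X; [U] = 1.12X.
K_c = [U]^2 / ([S]^2 [V]).
Equating to 0.59 L/mol: the physical root is X = 0.405.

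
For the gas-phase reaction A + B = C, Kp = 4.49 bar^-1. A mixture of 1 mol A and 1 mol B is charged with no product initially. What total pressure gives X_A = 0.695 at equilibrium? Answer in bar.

P = 2.17 bar

Basis: 1 mol A initially; let X = conversion of A. Extent ξ = X.
Species balance: n_A = 1 − X; n_B = 1 − X; n_C = X.
Total moles n_T = 2 − X.
Kp = p_C / (p_A p_B) with p_i = (n_i/n_T)·P.
At X = 0.695: the mole-fraction product g(X) = Π y_i^ν_i = 9.75. Since Kp = g(X)·P^{-1}, P = (g/Kp)^(1/1) = (9.75/4.49)^(1/1) = 2.17 bar.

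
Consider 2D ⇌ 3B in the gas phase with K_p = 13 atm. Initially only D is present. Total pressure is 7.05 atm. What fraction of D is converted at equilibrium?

Basis: 1 mol D initially; let X = conversion of D. Extent ξ = 0.5X.
Mole table: n_D = 1 − X; n_B = 1.5X.
n_T = Σnᵢ = 1 + 0.5X.
Mole fractions y_i = n_i/n_T; K_p = p_B^3 / (p_D^2) with p_i = y_i·P.
Setting this equal to 13 atm and taking the physical root (0 < X < 1) gives X = 0.533.

X = 0.533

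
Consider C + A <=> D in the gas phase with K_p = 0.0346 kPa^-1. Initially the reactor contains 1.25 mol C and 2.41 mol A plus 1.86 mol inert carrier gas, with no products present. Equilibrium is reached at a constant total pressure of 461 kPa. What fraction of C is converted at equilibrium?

Basis: 1.25 mol C initially; let X = conversion of C. Extent ξ = 1.25X.
Mole table: n_C = 1.25 − 1.25X; n_A = 2.41 − 1.25X; n_D = 1.25X; n_I = 1.86 (inert).
Summing: n_T = 5.52 − 1.25X.
y_i = n_i/n_T, p_i = y_i·P. K_p = p_D / (p_C p_A).
Equating to 0.0346 kPa^-1 and solving on 0 < X < 1: X = 0.830.

X = 0.830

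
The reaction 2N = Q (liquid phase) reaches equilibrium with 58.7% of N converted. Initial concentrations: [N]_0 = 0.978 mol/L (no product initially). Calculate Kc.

Kc = 1.76 L/mol

Let X = conversion of N.
Concentrations: [N] = 0.978 − 0.978X; [Q] = 0.489X.
At X = 0.587: [N] = 0.404, [Q] = 0.287.
Kc = [Q] / ([N]^2) = 1.76 L/mol.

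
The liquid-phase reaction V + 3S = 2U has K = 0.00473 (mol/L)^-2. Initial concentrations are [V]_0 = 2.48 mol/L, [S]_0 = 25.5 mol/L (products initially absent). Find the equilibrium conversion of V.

X = 0.812

Let X = conversion of V; extent ξ = 2.48·X mol/L.
Concentrations: [V] = 2.48 − 2.48X; [S] = 25.5 − 7.44X; [U] = 4.96X.
K = [U]^2 / ([V] [S]^3).
This equals 0.00473 at X = 0.812 (the root in 0 < X < 1).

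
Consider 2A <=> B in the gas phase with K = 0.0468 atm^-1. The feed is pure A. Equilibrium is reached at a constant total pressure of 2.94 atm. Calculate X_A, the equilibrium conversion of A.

X = 0.197

Take 1 mol A as basis and let X be its fractional conversion, so ξ = 0.5X.
Mole table: n_A = 1 − X; n_B = 0.5X.
n_T = Σnᵢ = 1 − 0.5X.
Mole fractions y_i = n_i/n_T; K = p_B / (p_A^2) with p_i = y_i·P.
Equating to 0.0468 atm^-1 and solving on 0 < X < 1: X = 0.197.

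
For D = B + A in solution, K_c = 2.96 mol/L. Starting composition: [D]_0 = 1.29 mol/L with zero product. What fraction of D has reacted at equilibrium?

X = 0.753

Let X = conversion of D; extent ξ = 1.29·X mol/L.
Concentrations: [D] = 1.29 − 1.29X; [B] = 1.29X; [A] = 1.29X.
K_c = [B] [A] / ([D]).
Equating to 2.96 mol/L: the physical root is X = 0.753.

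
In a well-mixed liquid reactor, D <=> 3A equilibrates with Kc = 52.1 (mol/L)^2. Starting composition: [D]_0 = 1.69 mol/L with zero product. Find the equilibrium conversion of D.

Let X = conversion of D; extent ξ = 1.69·X mol/L.
Concentrations: [D] = 1.69 − 1.69X; [A] = 5.07X.
Kc = [A]^3 / ([D]).
Solving Kc = 52.1 for X ∈ (0,1): X = 0.630.

X = 0.630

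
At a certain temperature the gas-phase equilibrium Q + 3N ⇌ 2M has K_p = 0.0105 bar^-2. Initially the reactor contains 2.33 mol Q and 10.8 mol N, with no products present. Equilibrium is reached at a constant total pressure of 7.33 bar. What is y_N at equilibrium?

y_N = 0.714

Basis: 2.33 mol Q initially; let X = conversion of Q. Extent ξ = 2.33X.
Mole table: n_Q = 2.33 − 2.33X; n_N = 10.8 − 6.99X; n_M = 4.66X.
Summing: n_T = 13.1 − 4.66X.
Mole fractions y_i = n_i/n_T; K_p = p_M^2 / (p_Q p_N^3) with p_i = y_i·P.
This yields a degree-4 equation in X; solving on (0,1), X = 0.390.
Then n_N = 8.08, n_T = 11.3, so y_N = 0.714.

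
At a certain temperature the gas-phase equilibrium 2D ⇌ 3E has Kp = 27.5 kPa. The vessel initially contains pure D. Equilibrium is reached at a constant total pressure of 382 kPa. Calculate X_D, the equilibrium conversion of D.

Basis: 1 mol D initially; let X = conversion of D. Extent ξ = 0.5X.
Species balance: n_D = 1 − X; n_E = 1.5X.
n_T = Σnᵢ = 1 + 0.5X.
y_i = n_i/n_T, p_i = y_i·P. Kp = p_E^3 / (p_D^2).
This yields a degree-3 equation in X; solving on (0,1), X = 0.240.

X = 0.240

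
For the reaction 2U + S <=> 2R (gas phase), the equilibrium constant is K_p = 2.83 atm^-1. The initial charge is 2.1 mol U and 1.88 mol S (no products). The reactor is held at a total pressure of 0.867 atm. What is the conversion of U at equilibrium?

Take 2.1 mol U as basis and let X be its fractional conversion, so ξ = 1.05X.
Mole table: n_U = 2.1 − 2.1X; n_S = 1.88 − 1.05X; n_R = 2.1X.
Summing: n_T = 3.98 − 1.05X.
Mole fractions y_i = n_i/n_T; K_p = p_R^2 / (p_U^2 p_S) with p_i = y_i·P.
Equating to 2.83 atm^-1 and solving on 0 < X < 1: X = 0.495.

X = 0.495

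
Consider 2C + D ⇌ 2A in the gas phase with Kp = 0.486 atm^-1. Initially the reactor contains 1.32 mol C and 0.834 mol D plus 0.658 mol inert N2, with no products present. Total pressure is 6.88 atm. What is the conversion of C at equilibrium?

X = 0.457

Take 1.32 mol C as basis and let X be its fractional conversion, so ξ = 0.66X.
Moles: n_C = 1.32 − 1.32X; n_D = 0.834 − 0.66X; n_A = 1.32X; n_I = 0.658 (inert).
n_T = Σnᵢ = 2.81 − 0.66X.
With p_i = (n_i/n_T)P, Kp = p_A^2 / (p_C^2 p_D).
Setting this equal to 0.486 atm^-1 and taking the physical root (0 < X < 1) gives X = 0.457.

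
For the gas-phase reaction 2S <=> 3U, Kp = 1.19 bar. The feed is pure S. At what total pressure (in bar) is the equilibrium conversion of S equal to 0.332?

Take 1 mol S as basis and let X be its fractional conversion, so ξ = 0.5X.
Moles: n_S = 1 − X; n_U = 1.5X.
n_T = Σnᵢ = 1 + 0.5X.
Kp = p_U^3 / (p_S^2) with p_i = (n_i/n_T)·P.
At X = 0.332: the mole-fraction product g(X) = Π y_i^ν_i = 0.2374. Since Kp = g(X)·P^{1}, P = (Kp/g)^(1/1) = (1.19/0.2374)^(1/1) = 5.01 bar.

P = 5.01 bar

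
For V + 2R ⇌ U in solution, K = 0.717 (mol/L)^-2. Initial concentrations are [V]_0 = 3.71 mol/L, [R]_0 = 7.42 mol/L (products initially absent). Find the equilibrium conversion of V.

X = 0.735

Let X = conversion of V; extent ξ = 3.71·X mol/L.
Concentrations: [V] = 3.71 − 3.71X; [R] = 7.42 − 7.42X; [U] = 3.71X.
K = [U] / ([V] [R]^2).
Setting equal to 0.717 and solving for X on (0,1) gives X = 0.735.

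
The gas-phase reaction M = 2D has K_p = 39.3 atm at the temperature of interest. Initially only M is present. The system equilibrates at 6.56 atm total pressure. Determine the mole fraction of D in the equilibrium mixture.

Basis: 1 mol M initially; let X = conversion of M. Extent ξ = X.
Mole table: n_M = 1 − X; n_D = 2X.
Summing: n_T = 1 + X.
y_i = n_i/n_T, p_i = y_i·P. K_p = p_D^2 / (p_M).
Setting this equal to 39.3 atm and taking the physical root (0 < X < 1) gives X = 0.774.
Then n_D = 1.55, n_T = 1.77, so y_D = 0.873.

y_D = 0.873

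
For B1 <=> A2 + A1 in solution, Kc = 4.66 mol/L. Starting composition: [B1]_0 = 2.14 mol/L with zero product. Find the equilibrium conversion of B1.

Let X = conversion of B1; extent ξ = 2.14·X mol/L.
Concentrations: [B1] = 2.14 − 2.14X; [A2] = 2.14X; [A1] = 2.14X.
Kc = [A2] [A1] / ([B1]).
This equals 4.66 at X = 0.745 (the root in 0 < X < 1).

X = 0.745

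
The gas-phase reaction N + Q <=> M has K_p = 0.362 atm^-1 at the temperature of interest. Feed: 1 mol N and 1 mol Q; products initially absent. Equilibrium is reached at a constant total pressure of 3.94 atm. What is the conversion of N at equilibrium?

X = 0.358

Basis: 1 mol N initially; let X = conversion of N. Extent ξ = X.
Mole table: n_N = 1 − X; n_Q = 1 − X; n_M = X.
Total moles n_T = 2 − X.
With p_i = (n_i/n_T)P, K_p = p_M / (p_N p_Q).
This yields a degree-2 equation in X; solving on (0,1), X = 0.358.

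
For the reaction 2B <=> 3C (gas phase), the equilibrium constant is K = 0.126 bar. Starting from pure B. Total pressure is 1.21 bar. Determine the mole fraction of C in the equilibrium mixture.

Take 1 mol B as basis and let X be its fractional conversion, so ξ = 0.5X.
Mole table: n_B = 1 − X; n_C = 1.5X.
Total moles n_T = 1 + 0.5X.
y_i = n_i/n_T, p_i = y_i·P. K = p_C^3 / (p_B^2).
Substituting and setting equal to 0.126 bar gives a polynomial in X; the root in (0,1) is X = 0.266.
Then n_C = 0.399, n_T = 1.13, so y_C = 0.352.

y_C = 0.352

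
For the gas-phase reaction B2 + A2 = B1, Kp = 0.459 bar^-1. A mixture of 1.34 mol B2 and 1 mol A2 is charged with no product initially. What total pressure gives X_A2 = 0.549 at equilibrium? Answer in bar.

Take 1 mol A2 as basis and let X be its fractional conversion, so ξ = X.
Mole table: n_B2 = 1.34 − X; n_A2 = 1 − X; n_B1 = X.
Total moles n_T = 2.34 − X.
Kp = p_B1 / (p_B2 p_A2) with p_i = (n_i/n_T)·P.
At X = 0.549: the mole-fraction product g(X) = Π y_i^ν_i = 2.756. Since Kp = g(X)·P^{-1}, P = (g/Kp)^(1/1) = (2.756/0.459)^(1/1) = 6 bar.

P = 6 bar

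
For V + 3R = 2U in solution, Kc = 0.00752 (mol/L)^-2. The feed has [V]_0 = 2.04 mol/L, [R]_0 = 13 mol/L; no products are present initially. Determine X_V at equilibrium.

Let X = conversion of V; extent ξ = 2.04·X mol/L.
Concentrations: [V] = 2.04 − 2.04X; [R] = 13 − 6.12X; [U] = 4.08X.
Kc = [U]^2 / ([V] [R]^3).
Equating to 0.00752 (mol/L)^-2: the physical root is X = 0.576.

X = 0.576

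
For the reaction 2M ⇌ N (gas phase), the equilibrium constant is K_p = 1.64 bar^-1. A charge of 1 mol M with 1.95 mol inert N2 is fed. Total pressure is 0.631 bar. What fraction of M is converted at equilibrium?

X = 0.332

Basis: 1 mol M initially; let X = conversion of M. Extent ξ = 0.5X.
At extent ξ: n_M = 1 − X; n_N = 0.5X; n_I = 1.95 (inert).
n_T = Σnᵢ = 2.95 − 0.5X.
With p_i = (n_i/n_T)P, K_p = p_N / (p_M^2).
Equating to 1.64 bar^-1 and solving on 0 < X < 1: X = 0.332.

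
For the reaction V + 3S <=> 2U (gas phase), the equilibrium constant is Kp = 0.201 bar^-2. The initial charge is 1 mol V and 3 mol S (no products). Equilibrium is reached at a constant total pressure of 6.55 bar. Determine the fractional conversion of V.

Let X = conversion of V (basis 1 mol V); extent of reaction ξ = X.
Species balance: n_V = 1 − X; n_S = 3 − 3X; n_U = 2X.
Summing: n_T = 4 − 2X.
With p_i = (n_i/n_T)P, Kp = p_U^2 / (p_V p_S^3).
Substituting and setting equal to 0.201 bar^-2 gives a polynomial in X; the root in (0,1) is X = 0.544.

X = 0.544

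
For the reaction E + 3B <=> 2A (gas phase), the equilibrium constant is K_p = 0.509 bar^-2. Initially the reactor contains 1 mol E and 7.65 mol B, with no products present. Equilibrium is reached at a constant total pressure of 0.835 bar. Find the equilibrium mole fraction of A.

Take 1 mol E as basis and let X be its fractional conversion, so ξ = X.
At extent ξ: n_E = 1 − X; n_B = 7.65 − 3X; n_A = 2X.
n_T = Σnᵢ = 8.65 − 2X.
y_i = n_i/n_T, p_i = y_i·P. K_p = p_A^2 / (p_E p_B^3).
Equating to 0.509 bar^-2 and solving on 0 < X < 1: X = 0.450.
Then n_A = 0.901, n_T = 7.75, so y_A = 0.116.

y_A = 0.116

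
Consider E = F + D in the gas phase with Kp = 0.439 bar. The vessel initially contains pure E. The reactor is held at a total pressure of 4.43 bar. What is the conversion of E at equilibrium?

Let X = conversion of E (basis 1 mol E); extent of reaction ξ = X.
Mole table: n_E = 1 − X; n_F = X; n_D = X.
n_T = Σnᵢ = 1 + X.
y_i = n_i/n_T, p_i = y_i·P. Kp = p_F p_D / (p_E).
This yields a degree-2 equation in X; solving on (0,1), X = 0.300.

X = 0.300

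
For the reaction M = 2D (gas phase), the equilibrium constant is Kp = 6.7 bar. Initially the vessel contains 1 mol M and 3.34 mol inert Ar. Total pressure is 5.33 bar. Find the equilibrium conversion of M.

Let X = conversion of M (basis 1 mol M); extent of reaction ξ = X.
At extent ξ: n_M = 1 − X; n_D = 2X; n_I = 3.34 (inert).
Summing: n_T = 4.34 + X.
With p_i = (n_i/n_T)P, Kp = p_D^2 / (p_M).
Substituting and setting equal to 6.7 bar gives a polynomial in X; the root in (0,1) is X = 0.695.

X = 0.695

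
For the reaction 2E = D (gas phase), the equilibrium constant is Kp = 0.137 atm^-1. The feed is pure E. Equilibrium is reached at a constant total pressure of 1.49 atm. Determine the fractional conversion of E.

X = 0.258

Take 1 mol E as basis and let X be its fractional conversion, so ξ = 0.5X.
Mole table: n_E = 1 − X; n_D = 0.5X.
Total moles n_T = 1 − 0.5X.
Mole fractions y_i = n_i/n_T; Kp = p_D / (p_E^2) with p_i = y_i·P.
Substituting and setting equal to 0.137 atm^-1 gives a polynomial in X; the root in (0,1) is X = 0.258.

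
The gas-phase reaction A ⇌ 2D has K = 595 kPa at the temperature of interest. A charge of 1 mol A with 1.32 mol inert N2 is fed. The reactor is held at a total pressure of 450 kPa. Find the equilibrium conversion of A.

X = 0.613

Basis: 1 mol A initially; let X = conversion of A. Extent ξ = X.
Moles: n_A = 1 − X; n_D = 2X; n_I = 1.32 (inert).
Total moles n_T = 2.32 + X.
With p_i = (n_i/n_T)P, K = p_D^2 / (p_A).
Substituting and setting equal to 595 kPa gives a polynomial in X; the root in (0,1) is X = 0.613.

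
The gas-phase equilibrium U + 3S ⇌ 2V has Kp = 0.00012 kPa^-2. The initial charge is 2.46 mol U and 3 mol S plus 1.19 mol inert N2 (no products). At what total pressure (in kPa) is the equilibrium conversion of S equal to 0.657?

P = 457 kPa

Take 3 mol S as basis and let X be its fractional conversion, so ξ = X.
Species balance: n_U = 2.46 − X; n_S = 3 − 3X; n_V = 2X; n_I = 1.19 (inert).
Total moles n_T = 6.65 − 2X.
Kp = p_V^2 / (p_U p_S^3) with p_i = (n_i/n_T)·P.
At X = 0.657: the mole-fraction product g(X) = Π y_i^ν_i = 25.03. Since Kp = g(X)·P^{-2}, P = (g/Kp)^(1/2) = (25.03/0.00012)^(1/2) = 457 kPa.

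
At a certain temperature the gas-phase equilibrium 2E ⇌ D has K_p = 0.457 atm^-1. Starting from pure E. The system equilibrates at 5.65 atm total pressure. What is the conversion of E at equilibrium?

Let X = conversion of E (basis 1 mol E); extent of reaction ξ = 0.5X.
At extent ξ: n_E = 1 − X; n_D = 0.5X.
n_T = Σnᵢ = 1 − 0.5X.
y_i = n_i/n_T, p_i = y_i·P. K_p = p_D / (p_E^2).
Substituting and setting equal to 0.457 atm^-1 gives a polynomial in X; the root in (0,1) is X = 0.703.

X = 0.703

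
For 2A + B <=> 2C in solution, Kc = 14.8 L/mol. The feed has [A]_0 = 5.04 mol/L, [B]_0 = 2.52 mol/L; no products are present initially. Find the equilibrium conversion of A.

X = 0.752

Let X = conversion of A; extent ξ = 5.04X/2 mol/L.
Concentrations: [A] = 5.04 − 5.04X; [B] = 2.52 − 2.52X; [C] = 5.04X.
Kc = [C]^2 / ([A]^2 [B]).
Solving Kc = 14.8 for X ∈ (0,1): X = 0.752.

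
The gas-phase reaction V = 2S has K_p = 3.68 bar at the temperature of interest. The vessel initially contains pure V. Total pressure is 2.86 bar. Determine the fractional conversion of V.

Basis: 1 mol V initially; let X = conversion of V. Extent ξ = X.
Moles: n_V = 1 − X; n_S = 2X.
n_T = Σnᵢ = 1 + X.
With p_i = (n_i/n_T)P, K_p = p_S^2 / (p_V).
Setting this equal to 3.68 bar and taking the physical root (0 < X < 1) gives X = 0.493.

X = 0.493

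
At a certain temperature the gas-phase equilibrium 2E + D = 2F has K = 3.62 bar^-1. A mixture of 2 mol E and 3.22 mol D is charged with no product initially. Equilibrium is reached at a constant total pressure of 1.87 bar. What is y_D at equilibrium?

y_D = 0.561

Basis: 2 mol E initially; let X = conversion of E. Extent ξ = X.
Mole table: n_E = 2 − 2X; n_D = 3.22 − X; n_F = 2X.
n_T = Σnᵢ = 5.22 − X.
With p_i = (n_i/n_T)P, K = p_F^2 / (p_E^2 p_D).
Setting this equal to 3.62 bar^-1 and taking the physical root (0 < X < 1) gives X = 0.661.
Then n_D = 2.56, n_T = 4.56, so y_D = 0.561.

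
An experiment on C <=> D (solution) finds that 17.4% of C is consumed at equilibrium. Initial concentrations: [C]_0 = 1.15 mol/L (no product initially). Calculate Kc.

Let X = conversion of C.
Concentrations: [C] = 1.15 − 1.15X; [D] = 1.15X.
At X = 0.174: [C] = 0.95, [D] = 0.2.
Kc = [D] / ([C]) = 0.211.

Kc = 0.211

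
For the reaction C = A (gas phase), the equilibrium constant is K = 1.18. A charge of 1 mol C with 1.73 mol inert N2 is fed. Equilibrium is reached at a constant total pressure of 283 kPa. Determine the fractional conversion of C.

X = 0.541

Take 1 mol C as basis and let X be its fractional conversion, so ξ = X.
Species balance: n_C = 1 − X; n_A = X; n_I = 1.73 (inert).
Total moles n_T = 2.73 (Δν = 0, constant).
y_i = n_i/n_T, p_i = y_i·P. K = p_A / (p_C).
Substituting and setting equal to 1.18 gives a polynomial in X; the root in (0,1) is X = 0.541.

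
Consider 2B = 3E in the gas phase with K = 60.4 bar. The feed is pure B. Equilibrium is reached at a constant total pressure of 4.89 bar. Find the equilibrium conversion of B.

X = 0.724

Let X = conversion of B (basis 1 mol B); extent of reaction ξ = 0.5X.
Species balance: n_B = 1 − X; n_E = 1.5X.
Summing: n_T = 1 + 0.5X.
y_i = n_i/n_T, p_i = y_i·P. K = p_E^3 / (p_B^2).
Substituting and setting equal to 60.4 bar gives a polynomial in X; the root in (0,1) is X = 0.724.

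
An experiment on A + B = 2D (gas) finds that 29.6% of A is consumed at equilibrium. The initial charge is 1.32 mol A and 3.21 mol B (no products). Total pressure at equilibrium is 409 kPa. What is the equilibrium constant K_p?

Basis: 1.32 mol A initially; let X = conversion of A. Extent ξ = 1.32X.
Moles: n_A = 1.32 − 1.32X; n_B = 3.21 − 1.32X; n_D = 2.64X.
Total moles n_T = 4.53 (Δν = 0, constant).
At X = 0.296: n_A = 0.929, n_B = 2.82, n_D = 0.781, n_T = 4.53.
p_i = (n_i/n_T)·P. K_p = p_D^2 / (p_A p_B) = 0.233.

K_p = 0.233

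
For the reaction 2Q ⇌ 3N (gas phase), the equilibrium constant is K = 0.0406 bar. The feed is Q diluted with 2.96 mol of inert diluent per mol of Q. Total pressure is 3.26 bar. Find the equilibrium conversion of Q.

Let X = conversion of Q (basis 1 mol Q); extent of reaction ξ = 0.5X.
Moles: n_Q = 1 − X; n_N = 1.5X; n_I = 2.96 (inert).
Total moles n_T = 3.96 + 0.5X.
Mole fractions y_i = n_i/n_T; K = p_N^3 / (p_Q^2) with p_i = y_i·P.
Equating to 0.0406 bar and solving on 0 < X < 1: X = 0.211.

X = 0.211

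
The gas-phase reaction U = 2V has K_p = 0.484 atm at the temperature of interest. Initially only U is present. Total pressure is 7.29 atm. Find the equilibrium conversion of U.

X = 0.128

Let X = conversion of U (basis 1 mol U); extent of reaction ξ = X.
Mole table: n_U = 1 − X; n_V = 2X.
Total moles n_T = 1 + X.
y_i = n_i/n_T, p_i = y_i·P. K_p = p_V^2 / (p_U).
This yields a degree-2 equation in X; solving on (0,1), X = 0.128.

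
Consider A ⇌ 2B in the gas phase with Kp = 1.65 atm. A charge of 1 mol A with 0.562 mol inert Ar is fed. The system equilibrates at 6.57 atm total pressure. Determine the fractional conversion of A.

Basis: 1 mol A initially; let X = conversion of A. Extent ξ = X.
Moles: n_A = 1 − X; n_B = 2X; n_I = 0.562 (inert).
Total moles n_T = 1.56 + X.
y_i = n_i/n_T, p_i = y_i·P. Kp = p_B^2 / (p_A).
Equating to 1.65 atm and solving on 0 < X < 1: X = 0.288.

X = 0.288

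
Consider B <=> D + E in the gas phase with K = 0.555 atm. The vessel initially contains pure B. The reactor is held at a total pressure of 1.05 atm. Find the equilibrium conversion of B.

X = 0.588

Let X = conversion of B (basis 1 mol B); extent of reaction ξ = X.
At extent ξ: n_B = 1 − X; n_D = X; n_E = X.
Summing: n_T = 1 + X.
y_i = n_i/n_T, p_i = y_i·P. K = p_D p_E / (p_B).
Substituting and setting equal to 0.555 atm gives a polynomial in X; the root in (0,1) is X = 0.588.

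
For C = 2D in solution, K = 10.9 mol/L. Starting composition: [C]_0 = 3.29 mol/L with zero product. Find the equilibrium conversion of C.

X = 0.586

Let X = conversion of C; extent ξ = 3.29·X mol/L.
Concentrations: [C] = 3.29 − 3.29X; [D] = 6.58X.
K = [D]^2 / ([C]).
Solving K = 10.9 for X ∈ (0,1): X = 0.586.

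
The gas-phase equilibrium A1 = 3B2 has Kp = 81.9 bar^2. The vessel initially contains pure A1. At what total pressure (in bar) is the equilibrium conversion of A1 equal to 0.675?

Basis: 1 mol A1 initially; let X = conversion of A1. Extent ξ = X.
Mole table: n_A1 = 1 − X; n_B2 = 3X.
Total moles n_T = 1 + 2X.
Kp = p_B2^3 / (p_A1) with p_i = (n_i/n_T)·P.
At X = 0.675: the mole-fraction product g(X) = Π y_i^ν_i = 4.627. Since Kp = g(X)·P^{2}, P = (Kp/g)^(1/2) = (81.9/4.627)^(1/2) = 4.21 bar.

P = 4.21 bar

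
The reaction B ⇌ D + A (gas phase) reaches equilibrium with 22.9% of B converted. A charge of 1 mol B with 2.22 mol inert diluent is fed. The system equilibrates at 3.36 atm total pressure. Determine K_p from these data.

K_p = 0.0663 atm

Take 1 mol B as basis and let X be its fractional conversion, so ξ = X.
Moles: n_B = 1 − X; n_D = X; n_A = X; n_I = 2.22 (inert).
Total moles n_T = 3.22 + X.
At X = 0.229: n_B = 0.771, n_D = 0.229, n_A = 0.229, n_T = 3.45.
p_i = (n_i/n_T)·P. K_p = p_D p_A / (p_B) = 0.0663 atm.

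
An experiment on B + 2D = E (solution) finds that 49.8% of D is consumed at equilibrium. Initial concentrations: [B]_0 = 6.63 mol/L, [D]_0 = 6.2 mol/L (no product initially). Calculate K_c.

Let X = conversion of D.
Concentrations: [B] = 6.63 − 3.1X; [D] = 6.2 − 6.2X; [E] = 3.1X.
At X = 0.498: [B] = 5.09, [D] = 3.11, [E] = 1.54.
K_c = [E] / ([B] [D]^2) = 0.0313 (mol/L)^-2.

K_c = 0.0313 (mol/L)^-2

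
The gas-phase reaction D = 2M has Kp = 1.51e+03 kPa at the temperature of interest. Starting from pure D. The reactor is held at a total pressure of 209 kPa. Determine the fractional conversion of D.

Take 1 mol D as basis and let X be its fractional conversion, so ξ = X.
Moles: n_D = 1 − X; n_M = 2X.
n_T = Σnᵢ = 1 + X.
Mole fractions y_i = n_i/n_T; Kp = p_M^2 / (p_D) with p_i = y_i·P.
Equating to 1.51e+03 kPa and solving on 0 < X < 1: X = 0.802.

X = 0.802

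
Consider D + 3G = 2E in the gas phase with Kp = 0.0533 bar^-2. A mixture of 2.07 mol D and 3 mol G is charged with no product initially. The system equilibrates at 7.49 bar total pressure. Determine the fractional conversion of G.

Take 3 mol G as basis and let X be its fractional conversion, so ξ = X.
Mole table: n_D = 2.07 − X; n_G = 3 − 3X; n_E = 2X.
Summing: n_T = 5.07 − 2X.
With p_i = (n_i/n_T)P, Kp = p_E^2 / (p_D p_G^3).
Equating to 0.0533 bar^-2 and solving on 0 < X < 1: X = 0.495.

X = 0.495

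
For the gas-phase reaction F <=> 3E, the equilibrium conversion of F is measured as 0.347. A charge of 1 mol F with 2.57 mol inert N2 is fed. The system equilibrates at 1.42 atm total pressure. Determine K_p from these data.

Take 1 mol F as basis and let X be its fractional conversion, so ξ = X.
At extent ξ: n_F = 1 − X; n_E = 3X; n_I = 2.57 (inert).
Total moles n_T = 3.57 + 2X.
At X = 0.347: n_F = 0.653, n_E = 1.04, n_T = 4.26.
p_i = (n_i/n_T)·P. K_p = p_E^3 / (p_F) = 0.192 atm^2.

K_p = 0.192 atm^2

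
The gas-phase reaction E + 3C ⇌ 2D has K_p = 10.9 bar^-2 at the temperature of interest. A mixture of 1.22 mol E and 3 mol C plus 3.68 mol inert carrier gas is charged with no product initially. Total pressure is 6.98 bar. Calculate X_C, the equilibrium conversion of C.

Let X = conversion of C (basis 3 mol C); extent of reaction ξ = X.
At extent ξ: n_E = 1.22 − X; n_C = 3 − 3X; n_D = 2X; n_I = 3.68 (inert).
Summing: n_T = 7.9 − 2X.
With p_i = (n_i/n_T)P, K_p = p_D^2 / (p_E p_C^3).
Equating to 10.9 bar^-2 and solving on 0 < X < 1: X = 0.758.

X = 0.758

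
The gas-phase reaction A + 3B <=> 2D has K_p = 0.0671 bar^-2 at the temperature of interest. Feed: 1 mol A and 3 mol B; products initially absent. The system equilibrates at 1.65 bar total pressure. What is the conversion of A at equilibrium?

X = 0.198

Take 1 mol A as basis and let X be its fractional conversion, so ξ = X.
Mole table: n_A = 1 − X; n_B = 3 − 3X; n_D = 2X.
n_T = Σnᵢ = 4 − 2X.
Mole fractions y_i = n_i/n_T; K_p = p_D^2 / (p_A p_B^3) with p_i = y_i·P.
Equating to 0.0671 bar^-2 and solving on 0 < X < 1: X = 0.198.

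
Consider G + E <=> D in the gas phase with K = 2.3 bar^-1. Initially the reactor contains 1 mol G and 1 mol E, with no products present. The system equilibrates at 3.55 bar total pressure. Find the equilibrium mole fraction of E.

y_E = 0.248

Take 1 mol G as basis and let X be its fractional conversion, so ξ = X.
Mole table: n_G = 1 − X; n_E = 1 − X; n_D = X.
Total moles n_T = 2 − X.
y_i = n_i/n_T, p_i = y_i·P. K = p_D / (p_G p_E).
Setting this equal to 2.3 bar^-1 and taking the physical root (0 < X < 1) gives X = 0.670.
Then n_E = 0.33, n_T = 1.33, so y_E = 0.248.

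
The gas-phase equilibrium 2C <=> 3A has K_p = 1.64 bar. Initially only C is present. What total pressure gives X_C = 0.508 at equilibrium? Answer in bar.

Basis: 1 mol C initially; let X = conversion of C. Extent ξ = 0.5X.
Species balance: n_C = 1 − X; n_A = 1.5X.
Summing: n_T = 1 + 0.5X.
K_p = p_A^3 / (p_C^2) with p_i = (n_i/n_T)·P.
At X = 0.508: the mole-fraction product g(X) = Π y_i^ν_i = 1.458. Since K_p = g(X)·P^{1}, P = (K_p/g)^(1/1) = (1.64/1.458)^(1/1) = 1.13 bar.

P = 1.13 bar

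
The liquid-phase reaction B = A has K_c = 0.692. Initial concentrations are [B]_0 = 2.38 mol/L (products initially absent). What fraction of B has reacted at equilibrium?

X = 0.409

Let X = conversion of B; extent ξ = 2.38·X mol/L.
Concentrations: [B] = 2.38 − 2.38X; [A] = 2.38X.
K_c = [A] / ([B]).
Solving K_c = 0.692 for X ∈ (0,1): X = 0.409.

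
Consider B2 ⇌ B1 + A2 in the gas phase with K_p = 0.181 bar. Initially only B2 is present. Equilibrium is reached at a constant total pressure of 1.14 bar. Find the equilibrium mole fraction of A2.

y_A2 = 0.270

Let X = conversion of B2 (basis 1 mol B2); extent of reaction ξ = X.
Species balance: n_B2 = 1 − X; n_B1 = X; n_A2 = X.
Summing: n_T = 1 + X.
y_i = n_i/n_T, p_i = y_i·P. K_p = p_B1 p_A2 / (p_B2).
Equating to 0.181 bar and solving on 0 < X < 1: X = 0.370.
Then n_A2 = 0.37, n_T = 1.37, so y_A2 = 0.270.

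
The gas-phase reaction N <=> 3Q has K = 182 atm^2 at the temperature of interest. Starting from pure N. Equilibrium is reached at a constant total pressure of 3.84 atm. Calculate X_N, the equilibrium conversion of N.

Basis: 1 mol N initially; let X = conversion of N. Extent ξ = X.
At extent ξ: n_N = 1 − X; n_Q = 3X.
Summing: n_T = 1 + 2X.
Mole fractions y_i = n_i/n_T; K = p_Q^3 / (p_N) with p_i = y_i·P.
Substituting and setting equal to 182 atm^2 gives a polynomial in X; the root in (0,1) is X = 0.825.

X = 0.825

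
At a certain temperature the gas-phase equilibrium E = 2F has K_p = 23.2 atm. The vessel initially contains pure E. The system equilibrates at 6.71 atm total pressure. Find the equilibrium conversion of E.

X = 0.681

Basis: 1 mol E initially; let X = conversion of E. Extent ξ = X.
At extent ξ: n_E = 1 − X; n_F = 2X.
Total moles n_T = 1 + X.
With p_i = (n_i/n_T)P, K_p = p_F^2 / (p_E).
Substituting and setting equal to 23.2 atm gives a polynomial in X; the root in (0,1) is X = 0.681.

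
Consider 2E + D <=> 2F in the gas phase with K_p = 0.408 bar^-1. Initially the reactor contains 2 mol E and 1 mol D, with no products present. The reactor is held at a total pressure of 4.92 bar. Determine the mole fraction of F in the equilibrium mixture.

Basis: 2 mol E initially; let X = conversion of E. Extent ξ = X.
Moles: n_E = 2 − 2X; n_D = 1 − X; n_F = 2X.
n_T = Σnᵢ = 3 − X.
Mole fractions y_i = n_i/n_T; K_p = p_F^2 / (p_E^2 p_D) with p_i = y_i·P.
Equating to 0.408 bar^-1 and solving on 0 < X < 1: X = 0.404.
Then n_F = 0.809, n_T = 2.6, so y_F = 0.312.

y_F = 0.312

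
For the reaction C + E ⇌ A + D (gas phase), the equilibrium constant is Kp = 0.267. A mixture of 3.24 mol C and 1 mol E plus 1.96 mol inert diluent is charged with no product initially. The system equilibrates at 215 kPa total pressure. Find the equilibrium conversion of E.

X = 0.561

Take 1 mol E as basis and let X be its fractional conversion, so ξ = X.
Species balance: n_C = 3.24 − X; n_E = 1 − X; n_A = X; n_D = X; n_I = 1.96 (inert).
Since Δν = 0, n_T = 6.2 throughout.
Mole fractions y_i = n_i/n_T; Kp = p_A p_D / (p_C p_E) with p_i = y_i·P.
Substituting and setting equal to 0.267 gives a polynomial in X; the root in (0,1) is X = 0.561.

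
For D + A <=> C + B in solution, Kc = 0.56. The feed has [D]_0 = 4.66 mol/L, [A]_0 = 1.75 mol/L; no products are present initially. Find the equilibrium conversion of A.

X = 0.639

Let X = conversion of A; extent ξ = 1.75·X mol/L.
Concentrations: [D] = 4.66 − 1.75X; [A] = 1.75 − 1.75X; [C] = 1.75X; [B] = 1.75X.
Kc = [C] [B] / ([D] [A]).
Setting equal to 0.56 and solving for X on (0,1) gives X = 0.639.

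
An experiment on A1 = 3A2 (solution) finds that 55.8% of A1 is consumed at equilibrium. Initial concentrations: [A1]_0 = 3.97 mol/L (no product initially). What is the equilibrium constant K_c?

K_c = 167 (mol/L)^2

Let X = conversion of A1.
Concentrations: [A1] = 3.97 − 3.97X; [A2] = 11.9X.
At X = 0.558: [A1] = 1.75, [A2] = 6.65.
K_c = [A2]^3 / ([A1]) = 167 (mol/L)^2.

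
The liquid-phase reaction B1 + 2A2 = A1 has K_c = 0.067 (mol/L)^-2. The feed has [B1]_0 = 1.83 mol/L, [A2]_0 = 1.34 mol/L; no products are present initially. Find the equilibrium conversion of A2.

Let X = conversion of A2; extent ξ = 1.34X/2 mol/L.
Concentrations: [B1] = 1.83 − 0.67X; [A2] = 1.34 − 1.34X; [A1] = 0.67X.
K_c = [A1] / ([B1] [A2]^2).
Setting equal to 0.067 and solving for X on (0,1) gives X = 0.197.

X = 0.197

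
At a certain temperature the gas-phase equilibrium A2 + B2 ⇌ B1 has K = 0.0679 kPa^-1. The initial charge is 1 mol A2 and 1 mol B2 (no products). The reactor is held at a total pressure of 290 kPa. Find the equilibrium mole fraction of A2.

Basis: 1 mol A2 initially; let X = conversion of A2. Extent ξ = X.
At extent ξ: n_A2 = 1 − X; n_B2 = 1 − X; n_B1 = X.
n_T = Σnᵢ = 2 − X.
Mole fractions y_i = n_i/n_T; K = p_B1 / (p_A2 p_B2) with p_i = y_i·P.
Setting this equal to 0.0679 kPa^-1 and taking the physical root (0 < X < 1) gives X = 0.780.
Then n_A2 = 0.22, n_T = 1.22, so y_A2 = 0.180.

y_A2 = 0.180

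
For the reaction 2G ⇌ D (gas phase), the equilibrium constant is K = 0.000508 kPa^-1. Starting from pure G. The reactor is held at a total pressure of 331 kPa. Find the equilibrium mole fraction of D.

Take 1 mol G as basis and let X be its fractional conversion, so ξ = 0.5X.
Mole table: n_G = 1 − X; n_D = 0.5X.
Total moles n_T = 1 − 0.5X.
With p_i = (n_i/n_T)P, K = p_D / (p_G^2).
Substituting and setting equal to 0.000508 kPa^-1 gives a polynomial in X; the root in (0,1) is X = 0.227.
Then n_D = 0.113, n_T = 0.887, so y_D = 0.128.

y_D = 0.128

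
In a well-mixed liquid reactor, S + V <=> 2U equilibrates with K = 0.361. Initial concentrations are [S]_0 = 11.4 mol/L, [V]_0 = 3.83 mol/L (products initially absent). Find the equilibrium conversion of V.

X = 0.381

Let X = conversion of V; extent ξ = 3.83·X mol/L.
Concentrations: [S] = 11.4 − 3.83X; [V] = 3.83 − 3.83X; [U] = 7.66X.
K = [U]^2 / ([S] [V]).
This equals 0.361 at X = 0.381 (the root in 0 < X < 1).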